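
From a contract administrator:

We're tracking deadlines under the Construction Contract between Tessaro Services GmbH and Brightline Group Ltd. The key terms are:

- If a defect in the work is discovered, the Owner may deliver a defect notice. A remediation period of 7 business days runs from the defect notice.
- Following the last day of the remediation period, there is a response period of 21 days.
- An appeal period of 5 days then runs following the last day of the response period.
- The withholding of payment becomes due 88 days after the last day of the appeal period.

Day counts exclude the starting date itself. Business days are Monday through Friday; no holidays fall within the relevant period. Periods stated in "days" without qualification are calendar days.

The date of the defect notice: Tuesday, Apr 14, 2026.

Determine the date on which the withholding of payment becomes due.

Aug 15, 2026

The last day of the remediation period: counting 7 business days from Tuesday, Apr 14, 2026 (Apr 15, Apr 16, Apr 17, Apr 20, Apr 21, Apr 22, Apr 23, skipping weekends) reaches Thursday, Apr 23, 2026.
Adding 21 calendar days to Apr 23, 2026 gives May 14, 2026, which is the last day of the response period.
The last day of the appeal period: 5 calendar days after May 14, 2026 is May 19, 2026.
The date on which the withholding of payment becomes due: 88 calendar days after May 19, 2026 is Aug 15, 2026.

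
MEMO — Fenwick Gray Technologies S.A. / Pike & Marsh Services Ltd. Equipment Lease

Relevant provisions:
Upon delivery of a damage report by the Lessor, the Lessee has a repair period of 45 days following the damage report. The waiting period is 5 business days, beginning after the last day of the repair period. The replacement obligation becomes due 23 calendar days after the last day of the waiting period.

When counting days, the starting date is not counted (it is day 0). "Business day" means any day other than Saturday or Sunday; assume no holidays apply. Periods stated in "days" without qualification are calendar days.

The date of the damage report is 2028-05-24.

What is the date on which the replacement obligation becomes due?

2028-08-06

The last day of the repair period: 2028-05-24 + 45 days = 2028-07-08.
The last day of the waiting period: 5 business days after Saturday, 2028-07-08, skipping weekends — Jul 10, Jul 11, Jul 12, Jul 13, Jul 14 — lands on Friday, 2028-07-14.
The date on which the replacement obligation becomes due: 2028-07-14 + 23 days = 2028-08-06.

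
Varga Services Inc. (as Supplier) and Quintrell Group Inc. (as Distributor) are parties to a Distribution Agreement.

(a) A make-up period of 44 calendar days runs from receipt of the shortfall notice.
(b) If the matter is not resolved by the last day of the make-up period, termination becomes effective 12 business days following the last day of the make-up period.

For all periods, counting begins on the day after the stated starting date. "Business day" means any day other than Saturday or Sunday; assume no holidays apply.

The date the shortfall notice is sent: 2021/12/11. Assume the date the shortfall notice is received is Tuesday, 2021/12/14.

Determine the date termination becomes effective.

2022/02/14

The last day of the make-up period: 44 calendar days after 2021/12/14 is 2022/01/27.
The date termination becomes effective: 12 business days after Thursday, 2022/01/27, skipping weekends — Jan 28, Jan 31, Feb 1, Feb 2, …, Feb 10, Feb 11, Feb 14 — lands on Monday, 2022/02/14.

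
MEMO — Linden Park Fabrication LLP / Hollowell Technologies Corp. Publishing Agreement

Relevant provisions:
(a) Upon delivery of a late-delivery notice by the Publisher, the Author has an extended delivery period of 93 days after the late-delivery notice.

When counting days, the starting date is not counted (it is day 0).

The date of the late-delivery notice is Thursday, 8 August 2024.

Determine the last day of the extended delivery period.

The last day of the extended delivery period: 8 August 2024 + 93 days = 9 November 2024.

9 November 2024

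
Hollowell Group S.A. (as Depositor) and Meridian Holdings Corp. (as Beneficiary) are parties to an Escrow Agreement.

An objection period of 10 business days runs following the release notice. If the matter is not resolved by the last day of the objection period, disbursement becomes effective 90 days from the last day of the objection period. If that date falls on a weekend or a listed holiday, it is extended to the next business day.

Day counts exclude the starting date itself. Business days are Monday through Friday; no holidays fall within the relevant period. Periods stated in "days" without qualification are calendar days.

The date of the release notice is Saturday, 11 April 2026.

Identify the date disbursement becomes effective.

The last day of the objection period: 10 business days after Saturday, 11 April 2026, skipping weekends — Apr 13, Apr 14, Apr 15, Apr 16, Apr 17, Apr 20, Apr 21, Apr 22, Apr 23, Apr 24 — lands on Friday, 24 April 2026.
The date disbursement becomes effective: 24 April 2026 + 90 days = 23 July 2026. 23 July 2026 is a Thursday, so no roll-forward applies.

23 July 2026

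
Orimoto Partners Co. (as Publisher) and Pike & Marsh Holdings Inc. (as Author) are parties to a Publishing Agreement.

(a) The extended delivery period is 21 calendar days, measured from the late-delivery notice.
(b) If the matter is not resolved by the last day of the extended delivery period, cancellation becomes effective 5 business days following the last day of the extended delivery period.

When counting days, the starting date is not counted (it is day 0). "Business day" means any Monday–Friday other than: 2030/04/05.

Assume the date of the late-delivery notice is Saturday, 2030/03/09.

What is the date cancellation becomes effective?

The last day of the extended delivery period: 21 calendar days after 2030/03/09 is 2030/03/30.
From Saturday, 2030/03/30, 5 business days (Apr 1, Apr 2, Apr 3, Apr 4, Apr 8, skipping weekends and the listed holiday on Apr 5) brings us to Monday, 2030/04/08, which is the date cancellation becomes effective.

2030/04/08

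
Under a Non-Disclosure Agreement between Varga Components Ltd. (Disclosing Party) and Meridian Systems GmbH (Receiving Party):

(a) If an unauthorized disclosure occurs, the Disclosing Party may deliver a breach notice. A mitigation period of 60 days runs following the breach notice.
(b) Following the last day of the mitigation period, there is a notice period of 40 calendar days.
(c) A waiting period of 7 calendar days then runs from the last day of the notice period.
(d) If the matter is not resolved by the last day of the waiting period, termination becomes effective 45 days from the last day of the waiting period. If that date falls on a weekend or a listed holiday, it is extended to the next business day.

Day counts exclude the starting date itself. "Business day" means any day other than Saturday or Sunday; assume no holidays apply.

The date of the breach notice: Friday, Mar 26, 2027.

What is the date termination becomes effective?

Adding 60 calendar days to Mar 26, 2027 gives May 25, 2027, which is the last day of the mitigation period.
The last day of the notice period: 40 calendar days after May 25, 2027 is Jul 4, 2027.
The last day of the waiting period: 7 calendar days after Jul 4, 2027 is Jul 11, 2027.
Adding 45 calendar days to Jul 11, 2027 gives Aug 25, 2027, which is the date termination becomes effective. Aug 25, 2027 is a Wednesday, so no roll-forward applies.

Aug 25, 2027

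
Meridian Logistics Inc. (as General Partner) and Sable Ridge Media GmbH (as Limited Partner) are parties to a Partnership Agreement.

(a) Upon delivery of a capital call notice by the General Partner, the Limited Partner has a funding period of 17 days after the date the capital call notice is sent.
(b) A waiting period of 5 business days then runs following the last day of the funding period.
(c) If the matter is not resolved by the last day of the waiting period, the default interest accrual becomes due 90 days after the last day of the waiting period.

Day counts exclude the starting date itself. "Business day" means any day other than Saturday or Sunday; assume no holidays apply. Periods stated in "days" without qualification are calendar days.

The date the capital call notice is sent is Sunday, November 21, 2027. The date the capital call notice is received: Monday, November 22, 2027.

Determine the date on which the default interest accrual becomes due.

The last day of the funding period: 17 calendar days after November 21, 2027 is December 8, 2027.
The last day of the waiting period: 5 business days after Wednesday, December 8, 2027, skipping weekends — Dec 9, Dec 10, Dec 13, Dec 14, Dec 15 — lands on Wednesday, December 15, 2027.
Adding 90 calendar days to December 15, 2027 gives March 14, 2028, which is the date on which the default interest accrual becomes due.

March 14, 2028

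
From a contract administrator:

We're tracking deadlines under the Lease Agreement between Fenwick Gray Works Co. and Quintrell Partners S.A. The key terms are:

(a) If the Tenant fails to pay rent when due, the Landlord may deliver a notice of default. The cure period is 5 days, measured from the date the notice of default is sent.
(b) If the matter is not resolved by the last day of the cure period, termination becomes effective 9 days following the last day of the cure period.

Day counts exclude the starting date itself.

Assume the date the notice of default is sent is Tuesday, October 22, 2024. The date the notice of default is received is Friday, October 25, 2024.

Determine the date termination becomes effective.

The last day of the cure period: October 22, 2024 + 5 days = October 27, 2024.
The date termination becomes effective: 9 calendar days after October 27, 2024 is November 5, 2024.

November 5, 2024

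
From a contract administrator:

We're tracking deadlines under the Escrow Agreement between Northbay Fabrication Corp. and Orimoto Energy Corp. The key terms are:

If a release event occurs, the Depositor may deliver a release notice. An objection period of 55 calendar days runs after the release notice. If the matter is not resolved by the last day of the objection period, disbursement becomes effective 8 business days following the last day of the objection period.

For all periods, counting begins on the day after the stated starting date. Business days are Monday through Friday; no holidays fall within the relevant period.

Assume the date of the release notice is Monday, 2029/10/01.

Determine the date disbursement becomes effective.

2029/12/05

The last day of the objection period: 2029/10/01 + 55 days = 2029/11/25.
The date disbursement becomes effective: 8 business days after Sunday, 2029/11/25, skipping weekends — Nov 26, Nov 27, Nov 28, Nov 29, Nov 30, Dec 3, Dec 4, Dec 5 — lands on Wednesday, 2029/12/05.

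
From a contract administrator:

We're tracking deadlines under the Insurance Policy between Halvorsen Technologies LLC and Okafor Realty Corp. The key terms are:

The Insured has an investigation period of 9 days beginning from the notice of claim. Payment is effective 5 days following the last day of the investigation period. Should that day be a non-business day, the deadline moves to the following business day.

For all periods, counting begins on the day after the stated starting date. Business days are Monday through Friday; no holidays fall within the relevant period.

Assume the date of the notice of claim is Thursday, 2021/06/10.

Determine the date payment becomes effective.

The last day of the investigation period: 9 calendar days after 2021/06/10 is 2021/06/19.
The date payment becomes effective: 5 calendar days after 2021/06/19 is 2021/06/24. 2021/06/24 is a Thursday, so no roll-forward applies.

2021/06/24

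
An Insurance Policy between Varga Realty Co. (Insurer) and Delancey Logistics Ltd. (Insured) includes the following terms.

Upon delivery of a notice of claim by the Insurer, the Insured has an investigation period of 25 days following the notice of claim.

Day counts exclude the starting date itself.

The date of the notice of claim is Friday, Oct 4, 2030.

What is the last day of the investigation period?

The last day of the investigation period: 25 calendar days after Oct 4, 2030 is Oct 29, 2030.

Oct 29, 2030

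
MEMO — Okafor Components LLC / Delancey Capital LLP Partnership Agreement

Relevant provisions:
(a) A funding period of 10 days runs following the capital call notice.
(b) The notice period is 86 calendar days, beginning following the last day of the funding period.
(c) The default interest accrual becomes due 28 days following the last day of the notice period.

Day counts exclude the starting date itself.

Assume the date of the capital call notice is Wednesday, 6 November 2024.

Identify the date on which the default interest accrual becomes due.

The last day of the funding period: 6 November 2024 + 10 days = 16 November 2024.
The last day of the notice period: 86 calendar days after 16 November 2024 is 10 February 2025.
The date on which the default interest accrual becomes due: 28 calendar days after 10 February 2025 is 10 March 2025.

10 March 2025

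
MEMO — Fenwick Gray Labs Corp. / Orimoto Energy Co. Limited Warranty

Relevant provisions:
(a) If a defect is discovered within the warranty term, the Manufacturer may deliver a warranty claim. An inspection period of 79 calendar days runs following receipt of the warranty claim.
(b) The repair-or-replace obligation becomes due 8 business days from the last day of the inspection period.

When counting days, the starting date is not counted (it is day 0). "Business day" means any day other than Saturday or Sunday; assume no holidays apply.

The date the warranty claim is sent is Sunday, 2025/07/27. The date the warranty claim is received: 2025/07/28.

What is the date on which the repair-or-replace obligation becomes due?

The last day of the inspection period: 2025/07/28 + 79 days = 2025/10/15.
From Wednesday, 2025/10/15, 8 business days (Oct 16, Oct 17, Oct 20, Oct 21, Oct 22, Oct 23, Oct 24, Oct 27, skipping weekends) brings us to Monday, 2025/10/27, which is the date on which the repair-or-replace obligation becomes due.

2025/10/27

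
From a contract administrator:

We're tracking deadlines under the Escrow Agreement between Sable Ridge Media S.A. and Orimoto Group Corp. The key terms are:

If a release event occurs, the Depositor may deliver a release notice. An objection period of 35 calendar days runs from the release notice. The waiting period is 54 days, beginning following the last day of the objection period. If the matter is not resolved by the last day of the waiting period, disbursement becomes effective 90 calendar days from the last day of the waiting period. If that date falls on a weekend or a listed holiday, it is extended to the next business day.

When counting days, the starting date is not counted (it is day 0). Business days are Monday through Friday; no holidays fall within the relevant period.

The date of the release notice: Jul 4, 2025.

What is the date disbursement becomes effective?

The last day of the objection period: 35 calendar days after Jul 4, 2025 is Aug 8, 2025.
Adding 54 calendar days to Aug 8, 2025 gives Oct 1, 2025, which is the last day of the waiting period.
The date disbursement becomes effective: 90 calendar days after Oct 1, 2025 is Dec 30, 2025. Dec 30, 2025 is a Tuesday, so no roll-forward applies.

Dec 30, 2025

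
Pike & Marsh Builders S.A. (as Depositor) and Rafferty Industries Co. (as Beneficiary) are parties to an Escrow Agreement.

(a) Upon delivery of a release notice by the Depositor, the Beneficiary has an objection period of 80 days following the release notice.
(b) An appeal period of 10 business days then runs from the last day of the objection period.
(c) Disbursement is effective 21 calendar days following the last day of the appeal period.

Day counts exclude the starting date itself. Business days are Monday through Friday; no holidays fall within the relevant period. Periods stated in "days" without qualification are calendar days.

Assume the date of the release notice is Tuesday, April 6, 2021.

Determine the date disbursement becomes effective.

The last day of the objection period: 80 calendar days after April 6, 2021 is June 25, 2021.
From Friday, June 25, 2021, 10 business days (Jun 28, Jun 29, Jun 30, Jul 1, Jul 2, Jul 5, Jul 6, Jul 7, Jul 8, Jul 9, skipping weekends) brings us to Friday, July 9, 2021, which is the last day of the appeal period.
The date disbursement becomes effective: July 9, 2021 + 21 days = July 30, 2021.

July 30, 2021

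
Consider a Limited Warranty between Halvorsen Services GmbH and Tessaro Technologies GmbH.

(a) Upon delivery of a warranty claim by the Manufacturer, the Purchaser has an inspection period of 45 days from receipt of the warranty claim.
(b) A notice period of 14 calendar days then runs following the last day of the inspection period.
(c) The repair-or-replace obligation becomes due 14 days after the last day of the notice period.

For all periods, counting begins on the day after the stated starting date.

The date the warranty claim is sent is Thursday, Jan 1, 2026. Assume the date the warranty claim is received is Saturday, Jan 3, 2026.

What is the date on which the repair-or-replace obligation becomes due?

Mar 17, 2026

The last day of the inspection period: 45 calendar days after Jan 3, 2026 is Feb 17, 2026.
The last day of the notice period: 14 calendar days after Feb 17, 2026 is Mar 3, 2026.
Adding 14 calendar days to Mar 3, 2026 gives Mar 17, 2026, which is the date on which the repair-or-replace obligation becomes due.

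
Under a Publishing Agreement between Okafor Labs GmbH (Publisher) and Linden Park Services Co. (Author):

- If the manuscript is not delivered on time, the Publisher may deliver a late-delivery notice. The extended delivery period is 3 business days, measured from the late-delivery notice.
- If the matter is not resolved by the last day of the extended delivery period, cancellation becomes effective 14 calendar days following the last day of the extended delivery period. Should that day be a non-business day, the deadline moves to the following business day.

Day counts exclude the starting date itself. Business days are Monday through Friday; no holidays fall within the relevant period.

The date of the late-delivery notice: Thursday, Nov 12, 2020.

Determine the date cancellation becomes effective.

Dec 1, 2020

The last day of the extended delivery period: 3 business days after Thursday, Nov 12, 2020, skipping weekends — Nov 13, Nov 16, Nov 17 — lands on Tuesday, Nov 17, 2020.
Adding 14 calendar days to Nov 17, 2020 gives Dec 1, 2020, which is the date cancellation becomes effective. Dec 1, 2020 is a Tuesday, so no roll-forward applies.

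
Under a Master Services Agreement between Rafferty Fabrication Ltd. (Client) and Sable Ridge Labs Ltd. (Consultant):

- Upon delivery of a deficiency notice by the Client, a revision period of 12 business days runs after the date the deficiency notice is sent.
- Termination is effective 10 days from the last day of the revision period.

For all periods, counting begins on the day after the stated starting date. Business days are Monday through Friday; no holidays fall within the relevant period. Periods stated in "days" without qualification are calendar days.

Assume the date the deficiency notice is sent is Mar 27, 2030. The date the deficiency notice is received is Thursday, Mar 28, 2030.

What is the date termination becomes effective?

Apr 22, 2030

The last day of the revision period: counting 12 business days from Wednesday, Mar 27, 2030 (Mar 28, Mar 29, Apr 1, Apr 2, …, Apr 10, Apr 11, Apr 12, skipping weekends) reaches Friday, Apr 12, 2030.
The date termination becomes effective: Apr 12, 2030 + 10 days = Apr 22, 2030.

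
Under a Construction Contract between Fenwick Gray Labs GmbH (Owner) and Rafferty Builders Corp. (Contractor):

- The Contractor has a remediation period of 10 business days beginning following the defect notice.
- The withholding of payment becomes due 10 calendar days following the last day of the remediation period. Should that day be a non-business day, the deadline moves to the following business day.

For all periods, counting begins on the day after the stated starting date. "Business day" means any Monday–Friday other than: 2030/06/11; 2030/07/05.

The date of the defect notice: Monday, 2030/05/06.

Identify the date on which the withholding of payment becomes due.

From Monday, 2030/05/06, 10 business days (May 7, May 8, May 9, May 10, May 13, May 14, May 15, May 16, May 17, May 20, skipping weekends) brings us to Monday, 2030/05/20, which is the last day of the remediation period.
Adding 10 calendar days to 2030/05/20 gives 2030/05/30, which is the date on which the withholding of payment becomes due. 2030/05/30 is a Thursday and is not a listed holiday, so no roll-forward applies.

2030/05/30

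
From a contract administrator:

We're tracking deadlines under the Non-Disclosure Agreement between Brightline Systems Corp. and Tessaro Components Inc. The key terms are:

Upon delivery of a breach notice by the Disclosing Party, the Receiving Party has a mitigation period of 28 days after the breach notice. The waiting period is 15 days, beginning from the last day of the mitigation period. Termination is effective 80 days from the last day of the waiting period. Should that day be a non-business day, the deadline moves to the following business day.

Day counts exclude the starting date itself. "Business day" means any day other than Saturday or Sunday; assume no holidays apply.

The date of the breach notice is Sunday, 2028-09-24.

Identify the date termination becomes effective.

The last day of the mitigation period: 2028-09-24 + 28 days = 2028-10-22.
The last day of the waiting period: 15 calendar days after 2028-10-22 is 2028-11-06.
The date termination becomes effective: 2028-11-06 + 80 days = 2029-01-25. 2029-01-25 is a Thursday, so no roll-forward applies.

2029-01-25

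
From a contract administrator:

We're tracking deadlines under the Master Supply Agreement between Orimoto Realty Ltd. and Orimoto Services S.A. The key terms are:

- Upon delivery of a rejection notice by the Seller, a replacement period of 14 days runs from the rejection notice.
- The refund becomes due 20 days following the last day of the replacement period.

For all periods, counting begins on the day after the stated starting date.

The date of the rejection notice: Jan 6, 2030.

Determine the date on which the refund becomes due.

Feb 9, 2030

The last day of the replacement period: 14 calendar days after Jan 6, 2030 is Jan 20, 2030.
The date on which the refund becomes due: 20 calendar days after Jan 20, 2030 is Feb 9, 2030.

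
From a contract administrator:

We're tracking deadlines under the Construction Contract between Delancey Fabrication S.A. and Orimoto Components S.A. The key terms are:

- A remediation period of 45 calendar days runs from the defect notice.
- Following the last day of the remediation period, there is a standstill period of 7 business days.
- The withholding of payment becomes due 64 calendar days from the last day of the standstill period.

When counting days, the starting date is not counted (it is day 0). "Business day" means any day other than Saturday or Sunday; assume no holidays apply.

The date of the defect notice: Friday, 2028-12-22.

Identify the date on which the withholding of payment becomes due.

The last day of the remediation period: 2028-12-22 + 45 days = 2029-02-05.
From Monday, 2029-02-05, 7 business days (Feb 6, Feb 7, Feb 8, Feb 9, Feb 12, Feb 13, Feb 14, skipping weekends) brings us to Wednesday, 2029-02-14, which is the last day of the standstill period.
Adding 64 calendar days to 2029-02-14 gives 2029-04-19, which is the date on which the withholding of payment becomes due.

2029-04-19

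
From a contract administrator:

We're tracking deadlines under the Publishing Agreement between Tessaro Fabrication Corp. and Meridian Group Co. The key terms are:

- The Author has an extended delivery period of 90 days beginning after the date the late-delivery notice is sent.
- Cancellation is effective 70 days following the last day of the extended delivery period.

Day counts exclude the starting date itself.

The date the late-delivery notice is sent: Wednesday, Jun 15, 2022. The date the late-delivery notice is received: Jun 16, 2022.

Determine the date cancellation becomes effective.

The last day of the extended delivery period: Jun 15, 2022 + 90 days = Sep 13, 2022.
The date cancellation becomes effective: 70 calendar days after Sep 13, 2022 is Nov 22, 2022.

Nov 22, 2022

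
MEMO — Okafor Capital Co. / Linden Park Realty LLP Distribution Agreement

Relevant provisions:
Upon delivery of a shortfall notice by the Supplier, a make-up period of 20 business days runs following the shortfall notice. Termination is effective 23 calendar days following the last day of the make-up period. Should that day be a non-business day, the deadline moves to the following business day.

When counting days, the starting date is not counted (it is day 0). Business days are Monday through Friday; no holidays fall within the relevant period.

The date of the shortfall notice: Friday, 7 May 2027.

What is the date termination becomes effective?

The last day of the make-up period: 20 business days after Friday, 7 May 2027, skipping weekends — May 10, May 11, May 12, May 13, …, Jun 2, Jun 3, Jun 4 — lands on Friday, 4 June 2027.
The date termination becomes effective: 23 calendar days after 4 June 2027 is 27 June 2027. That falls on a Sunday, so it rolls to the next business day, Monday, 28 June 2027.

28 June 2027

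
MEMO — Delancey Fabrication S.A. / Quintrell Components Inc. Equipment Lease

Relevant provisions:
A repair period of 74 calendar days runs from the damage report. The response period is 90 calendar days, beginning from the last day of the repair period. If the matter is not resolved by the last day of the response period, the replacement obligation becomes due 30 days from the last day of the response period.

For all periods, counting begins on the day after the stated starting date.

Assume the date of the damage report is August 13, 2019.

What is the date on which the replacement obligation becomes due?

February 23, 2020

The last day of the repair period: 74 calendar days after August 13, 2019 is October 26, 2019.
Adding 90 calendar days to October 26, 2019 gives January 24, 2020, which is the last day of the response period.
The date on which the replacement obligation becomes due: January 24, 2020 + 30 days = February 23, 2020.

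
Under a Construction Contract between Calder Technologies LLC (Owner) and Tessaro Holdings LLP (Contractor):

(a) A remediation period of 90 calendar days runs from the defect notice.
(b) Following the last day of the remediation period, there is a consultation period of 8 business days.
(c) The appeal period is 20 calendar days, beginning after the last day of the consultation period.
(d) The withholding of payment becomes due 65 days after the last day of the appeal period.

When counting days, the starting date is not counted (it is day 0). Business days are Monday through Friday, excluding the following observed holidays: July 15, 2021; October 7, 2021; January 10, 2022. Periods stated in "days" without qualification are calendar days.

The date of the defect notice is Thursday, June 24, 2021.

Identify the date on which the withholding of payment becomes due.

December 28, 2021

The last day of the remediation period: June 24, 2021 + 90 days = September 22, 2021.
The last day of the consultation period: 8 business days after Wednesday, September 22, 2021, skipping weekends — Sep 23, Sep 24, Sep 27, Sep 28, Sep 29, Sep 30, Oct 1, Oct 4 — lands on Monday, October 4, 2021.
The last day of the appeal period: October 4, 2021 + 20 days = October 24, 2021.
The date on which the withholding of payment becomes due: October 24, 2021 + 65 days = December 28, 2021.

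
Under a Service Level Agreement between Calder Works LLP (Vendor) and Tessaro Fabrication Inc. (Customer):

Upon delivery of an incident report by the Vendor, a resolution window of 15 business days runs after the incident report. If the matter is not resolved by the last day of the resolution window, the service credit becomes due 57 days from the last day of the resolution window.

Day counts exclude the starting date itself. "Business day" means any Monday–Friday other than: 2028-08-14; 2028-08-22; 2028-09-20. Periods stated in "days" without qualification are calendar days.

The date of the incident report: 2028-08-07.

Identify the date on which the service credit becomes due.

The last day of the resolution window: counting 15 business days from Monday, 2028-08-07 (Aug 8, Aug 9, Aug 10, Aug 11, …, Aug 28, Aug 29, Aug 30, skipping weekends and the listed holidays on Aug 14, Aug 22) reaches Wednesday, 2028-08-30.
Adding 57 calendar days to 2028-08-30 gives 2028-10-26, which is the date on which the service credit becomes due.

2028-10-26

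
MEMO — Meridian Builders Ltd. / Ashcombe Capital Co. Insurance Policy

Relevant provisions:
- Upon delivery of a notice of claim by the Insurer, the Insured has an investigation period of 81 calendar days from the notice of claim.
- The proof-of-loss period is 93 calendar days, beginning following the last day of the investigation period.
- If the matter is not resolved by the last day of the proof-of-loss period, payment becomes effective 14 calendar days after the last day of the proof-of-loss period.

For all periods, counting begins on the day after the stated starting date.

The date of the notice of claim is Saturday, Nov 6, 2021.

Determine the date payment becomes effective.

Adding 81 calendar days to Nov 6, 2021 gives Jan 26, 2022, which is the last day of the investigation period.
The last day of the proof-of-loss period: Jan 26, 2022 + 93 days = Apr 29, 2022.
Adding 14 calendar days to Apr 29, 2022 gives May 13, 2022, which is the date payment becomes effective.

May 13, 2022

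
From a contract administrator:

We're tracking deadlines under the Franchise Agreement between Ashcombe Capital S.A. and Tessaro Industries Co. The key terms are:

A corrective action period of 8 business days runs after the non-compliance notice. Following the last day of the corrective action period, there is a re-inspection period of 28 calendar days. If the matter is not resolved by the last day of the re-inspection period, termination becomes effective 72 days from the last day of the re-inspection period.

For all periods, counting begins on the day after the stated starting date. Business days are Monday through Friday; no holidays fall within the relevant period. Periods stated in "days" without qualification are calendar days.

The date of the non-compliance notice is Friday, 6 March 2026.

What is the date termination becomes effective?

The last day of the corrective action period: counting 8 business days from Friday, 6 March 2026 (Mar 9, Mar 10, Mar 11, Mar 12, Mar 13, Mar 16, Mar 17, Mar 18, skipping weekends) reaches Wednesday, 18 March 2026.
Adding 28 calendar days to 18 March 2026 gives 15 April 2026, which is the last day of the re-inspection period.
Adding 72 calendar days to 15 April 2026 gives 26 June 2026, which is the date termination becomes effective.

26 June 2026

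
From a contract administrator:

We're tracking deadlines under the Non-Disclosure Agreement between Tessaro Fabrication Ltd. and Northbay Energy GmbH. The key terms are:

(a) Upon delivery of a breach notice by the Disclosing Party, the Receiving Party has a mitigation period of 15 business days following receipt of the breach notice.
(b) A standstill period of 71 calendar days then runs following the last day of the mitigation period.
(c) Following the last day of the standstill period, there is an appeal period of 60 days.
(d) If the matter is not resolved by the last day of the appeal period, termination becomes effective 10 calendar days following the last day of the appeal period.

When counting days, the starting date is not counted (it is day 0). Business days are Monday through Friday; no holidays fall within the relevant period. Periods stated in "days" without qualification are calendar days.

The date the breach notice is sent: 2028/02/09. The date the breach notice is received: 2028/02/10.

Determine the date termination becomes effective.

From Thursday, 2028/02/10, 15 business days (Feb 11, Feb 14, Feb 15, Feb 16, …, Feb 29, Mar 1, Mar 2, skipping weekends) brings us to Thursday, 2028/03/02, which is the last day of the mitigation period.
The last day of the standstill period: 2028/03/02 + 71 days = 2028/05/12.
The last day of the appeal period: 2028/05/12 + 60 days = 2028/07/11.
The date termination becomes effective: 10 calendar days after 2028/07/11 is 2028/07/21.

2028/07/21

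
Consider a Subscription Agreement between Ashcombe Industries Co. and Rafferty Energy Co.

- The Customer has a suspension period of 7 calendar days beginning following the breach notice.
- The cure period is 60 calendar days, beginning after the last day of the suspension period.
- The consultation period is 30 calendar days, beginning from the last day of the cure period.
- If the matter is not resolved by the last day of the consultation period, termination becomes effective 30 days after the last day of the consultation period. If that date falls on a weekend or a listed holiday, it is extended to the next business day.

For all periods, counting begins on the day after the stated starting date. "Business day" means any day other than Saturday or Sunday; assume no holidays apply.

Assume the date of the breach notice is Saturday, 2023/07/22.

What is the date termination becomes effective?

2023/11/27

The last day of the suspension period: 2023/07/22 + 7 days = 2023/07/29.
Adding 60 calendar days to 2023/07/29 gives 2023/09/27, which is the last day of the cure period.
The last day of the consultation period: 2023/09/27 + 30 days = 2023/10/27.
The date termination becomes effective: 30 calendar days after 2023/10/27 is 2023/11/26. That falls on a Sunday, so it rolls to the next business day, Monday, 2023/11/27.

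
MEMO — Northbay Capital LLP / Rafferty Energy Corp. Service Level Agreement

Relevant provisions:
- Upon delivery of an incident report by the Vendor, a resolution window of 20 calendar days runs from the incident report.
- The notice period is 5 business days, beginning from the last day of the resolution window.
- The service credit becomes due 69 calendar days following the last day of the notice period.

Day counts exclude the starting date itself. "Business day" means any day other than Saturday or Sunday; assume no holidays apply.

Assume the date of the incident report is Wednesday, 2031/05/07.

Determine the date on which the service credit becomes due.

2031/08/11

The last day of the resolution window: 2031/05/07 + 20 days = 2031/05/27.
The last day of the notice period: counting 5 business days from Tuesday, 2031/05/27 (May 28, May 29, May 30, Jun 2, Jun 3, skipping weekends) reaches Tuesday, 2031/06/03.
Adding 69 calendar days to 2031/06/03 gives 2031/08/11, which is the date on which the service credit becomes due.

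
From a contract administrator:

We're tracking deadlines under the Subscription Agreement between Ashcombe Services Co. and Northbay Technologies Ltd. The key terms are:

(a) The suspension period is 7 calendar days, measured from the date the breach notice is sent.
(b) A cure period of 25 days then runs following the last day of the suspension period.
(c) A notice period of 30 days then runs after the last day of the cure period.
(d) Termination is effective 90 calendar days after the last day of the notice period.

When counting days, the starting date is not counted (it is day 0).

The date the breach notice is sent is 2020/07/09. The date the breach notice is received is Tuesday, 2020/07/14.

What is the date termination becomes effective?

2020/12/08

Adding 7 calendar days to 2020/07/09 gives 2020/07/16, which is the last day of the suspension period.
The last day of the cure period: 25 calendar days after 2020/07/16 is 2020/08/10.
Adding 30 calendar days to 2020/08/10 gives 2020/09/09, which is the last day of the notice period.
The date termination becomes effective: 2020/09/09 + 90 days = 2020/12/08.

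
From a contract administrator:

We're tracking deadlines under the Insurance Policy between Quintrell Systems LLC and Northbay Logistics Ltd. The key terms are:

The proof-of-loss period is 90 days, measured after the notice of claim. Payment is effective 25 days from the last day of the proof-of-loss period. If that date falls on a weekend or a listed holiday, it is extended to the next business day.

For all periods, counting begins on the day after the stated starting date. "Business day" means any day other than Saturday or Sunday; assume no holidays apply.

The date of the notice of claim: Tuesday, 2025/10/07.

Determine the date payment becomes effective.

The last day of the proof-of-loss period: 90 calendar days after 2025/10/07 is 2026/01/05.
The date payment becomes effective: 25 calendar days after 2026/01/05 is 2026/01/30. 2026/01/30 is a Friday, so no roll-forward applies.

2026/01/30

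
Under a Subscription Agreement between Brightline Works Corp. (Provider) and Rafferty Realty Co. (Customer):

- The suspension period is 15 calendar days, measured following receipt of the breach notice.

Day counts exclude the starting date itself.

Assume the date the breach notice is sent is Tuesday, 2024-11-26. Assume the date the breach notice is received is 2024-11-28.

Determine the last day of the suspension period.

The last day of the suspension period: 15 calendar days after 2024-11-28 is 2024-12-13.

2024-12-13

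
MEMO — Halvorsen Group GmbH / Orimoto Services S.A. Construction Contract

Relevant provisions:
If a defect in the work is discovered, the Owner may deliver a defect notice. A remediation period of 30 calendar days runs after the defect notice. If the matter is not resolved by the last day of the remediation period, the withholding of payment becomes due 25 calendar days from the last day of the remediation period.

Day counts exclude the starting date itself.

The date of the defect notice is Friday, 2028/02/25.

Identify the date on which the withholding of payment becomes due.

The last day of the remediation period: 30 calendar days after 2028/02/25 is 2028/03/26.
The date on which the withholding of payment becomes due: 25 calendar days after 2028/03/26 is 2028/04/20.

2028/04/20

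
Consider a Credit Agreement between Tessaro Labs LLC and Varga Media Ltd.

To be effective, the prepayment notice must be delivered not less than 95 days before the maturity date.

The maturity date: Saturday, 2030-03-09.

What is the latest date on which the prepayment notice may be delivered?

2029-12-04

2030-03-09 minus 95 days is 2029-12-04.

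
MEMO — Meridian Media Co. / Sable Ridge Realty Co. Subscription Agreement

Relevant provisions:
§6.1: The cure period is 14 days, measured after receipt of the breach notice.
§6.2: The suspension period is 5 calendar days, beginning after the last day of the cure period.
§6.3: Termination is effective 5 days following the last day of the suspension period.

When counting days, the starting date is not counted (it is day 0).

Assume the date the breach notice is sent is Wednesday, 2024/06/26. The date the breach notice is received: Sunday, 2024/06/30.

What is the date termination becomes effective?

2024/07/24

The last day of the cure period: 14 calendar days after 2024/06/30 is 2024/07/14.
The last day of the suspension period: 2024/07/14 + 5 days = 2024/07/19.
The date termination becomes effective: 2024/07/19 + 5 days = 2024/07/24.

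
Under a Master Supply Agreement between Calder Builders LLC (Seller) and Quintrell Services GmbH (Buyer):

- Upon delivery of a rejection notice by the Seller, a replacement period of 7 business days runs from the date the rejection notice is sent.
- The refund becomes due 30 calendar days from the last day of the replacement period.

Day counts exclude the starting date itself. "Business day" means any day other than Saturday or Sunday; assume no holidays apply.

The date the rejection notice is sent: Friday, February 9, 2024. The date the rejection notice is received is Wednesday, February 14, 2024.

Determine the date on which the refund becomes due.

March 21, 2024

The last day of the replacement period: counting 7 business days from Friday, February 9, 2024 (Feb 12, Feb 13, Feb 14, Feb 15, Feb 16, Feb 19, Feb 20, skipping weekends) reaches Tuesday, February 20, 2024.
Adding 30 calendar days to February 20, 2024 gives March 21, 2024, which is the date on which the refund becomes due.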